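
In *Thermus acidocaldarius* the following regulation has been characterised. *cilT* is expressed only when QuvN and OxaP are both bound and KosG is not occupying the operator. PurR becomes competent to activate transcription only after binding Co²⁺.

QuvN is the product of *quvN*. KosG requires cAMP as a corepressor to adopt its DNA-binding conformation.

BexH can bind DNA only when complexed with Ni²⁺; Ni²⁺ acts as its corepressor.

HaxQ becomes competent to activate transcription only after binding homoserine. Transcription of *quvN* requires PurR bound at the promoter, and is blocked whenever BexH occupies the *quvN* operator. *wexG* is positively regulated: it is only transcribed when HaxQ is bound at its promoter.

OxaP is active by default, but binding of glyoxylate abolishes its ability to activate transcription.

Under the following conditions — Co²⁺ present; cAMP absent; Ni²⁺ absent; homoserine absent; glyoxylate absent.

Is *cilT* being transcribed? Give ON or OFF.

ON

cAMP is absent, so KosG is inactive.
Co²⁺ is present, so PurR is active.
Ni²⁺ is absent, so BexH is inactive.
No repressor is bound and PurR is active, so *quvN* is transcribed.
So QuvN is produced and active.
Glyoxylate is absent, so OxaP is active.
No repressor is bound and QuvN and OxaP are active, so *cilT* is transcribed.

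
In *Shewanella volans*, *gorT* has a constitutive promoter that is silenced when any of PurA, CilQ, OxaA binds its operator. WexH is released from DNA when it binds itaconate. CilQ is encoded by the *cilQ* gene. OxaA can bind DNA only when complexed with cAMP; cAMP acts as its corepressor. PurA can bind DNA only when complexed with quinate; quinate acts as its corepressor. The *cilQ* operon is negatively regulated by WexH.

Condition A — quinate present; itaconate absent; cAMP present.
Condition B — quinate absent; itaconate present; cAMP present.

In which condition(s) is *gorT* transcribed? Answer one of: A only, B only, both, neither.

neither

Condition A:
Quinate is present, so PurA is active.
Itaconate is absent, so WexH is active.
With repressor WexH bound, *cilQ* is not transcribed.
So CilQ is not produced.
cAMP is present, so OxaA is active.
With repressor PurA bound, *gorT* is not transcribed.
→ *gorT* is OFF in A.
Condition B:
Quinate is absent, so PurA is inactive.
Itaconate is present, so WexH is inactive.
With no repressor bound, *cilQ* is transcribed.
So CilQ is produced and active.
cAMP is present, so OxaA is active.
With repressor CilQ bound, *gorT* is not transcribed.
→ *gorT* is OFF in B.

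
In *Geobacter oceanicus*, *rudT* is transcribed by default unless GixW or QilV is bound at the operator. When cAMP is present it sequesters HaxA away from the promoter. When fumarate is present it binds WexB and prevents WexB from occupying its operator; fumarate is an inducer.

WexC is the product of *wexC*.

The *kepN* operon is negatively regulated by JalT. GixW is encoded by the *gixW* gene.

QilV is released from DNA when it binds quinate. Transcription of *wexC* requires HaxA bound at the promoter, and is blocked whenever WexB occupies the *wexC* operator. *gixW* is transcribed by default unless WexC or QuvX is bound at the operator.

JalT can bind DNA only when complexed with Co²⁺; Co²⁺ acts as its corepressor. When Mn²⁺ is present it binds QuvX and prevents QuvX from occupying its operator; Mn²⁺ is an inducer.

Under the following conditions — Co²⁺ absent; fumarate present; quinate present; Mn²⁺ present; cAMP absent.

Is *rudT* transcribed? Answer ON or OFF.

ON

Fumarate is present, so WexB is inactive.
cAMP is absent, so HaxA is active.
No repressor is bound and HaxA is active, so *wexC* is transcribed.
So WexC is produced and active.
Mn²⁺ is present, so QuvX is inactive.
With repressor WexC bound, *gixW* is not transcribed.
So GixW is not produced.
Quinate is present, so QilV is inactive.
With no repressor bound, *rudT* is transcribed.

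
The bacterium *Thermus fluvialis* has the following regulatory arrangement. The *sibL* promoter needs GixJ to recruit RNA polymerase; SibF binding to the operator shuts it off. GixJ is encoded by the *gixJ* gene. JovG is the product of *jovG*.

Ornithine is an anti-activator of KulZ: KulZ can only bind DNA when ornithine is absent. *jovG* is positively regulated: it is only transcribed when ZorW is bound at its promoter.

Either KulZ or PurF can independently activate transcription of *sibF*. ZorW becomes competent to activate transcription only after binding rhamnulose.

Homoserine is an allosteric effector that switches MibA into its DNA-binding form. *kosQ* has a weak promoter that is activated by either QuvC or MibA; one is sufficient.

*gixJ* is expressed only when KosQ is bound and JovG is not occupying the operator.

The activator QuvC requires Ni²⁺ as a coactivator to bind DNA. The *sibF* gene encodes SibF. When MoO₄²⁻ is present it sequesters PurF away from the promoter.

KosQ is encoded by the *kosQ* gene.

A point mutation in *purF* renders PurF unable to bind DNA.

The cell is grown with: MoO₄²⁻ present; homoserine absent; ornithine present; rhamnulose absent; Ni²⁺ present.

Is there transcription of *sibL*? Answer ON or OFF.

ON

Ornithine is present, so KulZ is inactive.
PurF is non-functional in this strain, so it has no effect.
No activator is available at the *sibF* promoter, so *sibF* is not transcribed.
So SibF is not produced.
Rhamnulose is absent, so ZorW is inactive.
Required activator ZorW is absent, so *jovG* is not transcribed.
So JovG is not produced.
Ni²⁺ is present, so QuvC is active.
Homoserine is absent, so MibA is inactive.
Activator QuvC is present, so *kosQ* is transcribed.
So KosQ is produced and active.
No repressor is bound and KosQ is active, so *gixJ* is transcribed.
So GixJ is produced and active.
No repressor is bound and GixJ is active, so *sibL* is transcribed.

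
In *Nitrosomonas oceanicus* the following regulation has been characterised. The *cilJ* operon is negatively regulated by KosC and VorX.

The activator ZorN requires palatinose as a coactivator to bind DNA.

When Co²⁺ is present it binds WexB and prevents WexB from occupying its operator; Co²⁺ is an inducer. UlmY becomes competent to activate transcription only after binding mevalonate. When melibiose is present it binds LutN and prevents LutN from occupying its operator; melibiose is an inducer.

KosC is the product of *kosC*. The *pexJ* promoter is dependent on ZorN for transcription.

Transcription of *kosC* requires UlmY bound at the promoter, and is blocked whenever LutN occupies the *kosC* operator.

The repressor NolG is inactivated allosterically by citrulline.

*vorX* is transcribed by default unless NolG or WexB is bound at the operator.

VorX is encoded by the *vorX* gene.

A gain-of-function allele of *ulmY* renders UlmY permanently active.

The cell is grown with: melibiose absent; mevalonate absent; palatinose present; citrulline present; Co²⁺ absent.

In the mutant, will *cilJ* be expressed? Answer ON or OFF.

ON

Melibiose is absent, so LutN is active.
UlmY is constitutively active in this strain.
With repressor LutN bound, *kosC* is not transcribed.
So KosC is not produced.
Citrulline is present, so NolG is inactive.
Co²⁺ is absent, so WexB is active.
With repressor WexB bound, *vorX* is not transcribed.
So VorX is not produced.
With no repressor bound, *cilJ* is transcribed.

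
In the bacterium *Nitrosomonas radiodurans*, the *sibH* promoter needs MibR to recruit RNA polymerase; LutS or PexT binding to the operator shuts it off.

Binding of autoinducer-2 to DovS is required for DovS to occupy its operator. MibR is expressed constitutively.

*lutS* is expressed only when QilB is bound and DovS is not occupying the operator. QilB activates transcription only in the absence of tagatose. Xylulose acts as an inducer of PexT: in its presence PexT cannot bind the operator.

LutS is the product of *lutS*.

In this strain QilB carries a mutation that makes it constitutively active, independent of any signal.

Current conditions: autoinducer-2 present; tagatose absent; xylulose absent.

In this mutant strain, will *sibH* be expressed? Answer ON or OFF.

OFF

MibR is produced constitutively and is active.
QilB is constitutively active in this strain.
Autoinducer-2 is present, so DovS is active.
With repressor DovS bound, *lutS* is not transcribed.
So LutS is not produced.
Xylulose is absent, so PexT is active.
With repressor PexT bound, *sibH* is not transcribed.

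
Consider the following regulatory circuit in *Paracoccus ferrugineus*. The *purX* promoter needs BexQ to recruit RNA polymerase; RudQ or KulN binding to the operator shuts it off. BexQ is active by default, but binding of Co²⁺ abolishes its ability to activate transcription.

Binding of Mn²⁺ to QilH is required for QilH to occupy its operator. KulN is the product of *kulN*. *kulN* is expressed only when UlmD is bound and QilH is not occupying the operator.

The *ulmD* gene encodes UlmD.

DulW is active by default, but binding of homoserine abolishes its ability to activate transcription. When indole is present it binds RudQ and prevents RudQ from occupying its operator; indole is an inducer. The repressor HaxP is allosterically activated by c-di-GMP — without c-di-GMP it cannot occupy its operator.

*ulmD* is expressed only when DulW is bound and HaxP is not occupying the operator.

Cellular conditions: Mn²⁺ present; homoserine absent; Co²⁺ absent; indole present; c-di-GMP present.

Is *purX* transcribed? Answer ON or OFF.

ON

Indole is present, so RudQ is inactive.
c-di-GMP is present, so HaxP is active.
Homoserine is absent, so DulW is active.
With repressor HaxP bound, *ulmD* is not transcribed.
So UlmD is not produced.
Mn²⁺ is present, so QilH is active.
With repressor QilH bound, *kulN* is not transcribed.
So KulN is not produced.
Co²⁺ is absent, so BexQ is active.
No repressor is bound and BexQ is active, so *purX* is transcribed.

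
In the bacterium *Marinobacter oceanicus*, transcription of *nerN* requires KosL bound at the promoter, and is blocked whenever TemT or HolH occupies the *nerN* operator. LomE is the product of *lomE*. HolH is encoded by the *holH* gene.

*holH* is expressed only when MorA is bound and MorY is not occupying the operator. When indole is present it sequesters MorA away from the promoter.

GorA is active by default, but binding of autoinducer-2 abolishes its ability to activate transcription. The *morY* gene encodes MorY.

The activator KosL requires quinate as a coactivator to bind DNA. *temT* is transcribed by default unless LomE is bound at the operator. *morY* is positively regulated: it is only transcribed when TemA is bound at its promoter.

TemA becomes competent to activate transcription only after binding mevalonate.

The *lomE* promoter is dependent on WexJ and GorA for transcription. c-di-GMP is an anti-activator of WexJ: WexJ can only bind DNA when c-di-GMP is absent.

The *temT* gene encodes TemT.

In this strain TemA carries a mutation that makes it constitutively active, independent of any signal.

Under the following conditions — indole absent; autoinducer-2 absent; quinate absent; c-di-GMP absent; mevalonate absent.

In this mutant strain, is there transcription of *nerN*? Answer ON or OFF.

OFF

c-di-GMP is absent, so WexJ is active.
Autoinducer-2 is absent, so GorA is active.
No repressor is bound and WexJ and GorA are active, so *lomE* is transcribed.
So LomE is produced and active.
With repressor LomE bound, *temT* is not transcribed.
So TemT is not produced.
TemA is constitutively active in this strain.
No repressor is bound and TemA is active, so *morY* is transcribed.
So MorY is produced and active.
Indole is absent, so MorA is active.
With repressor MorY bound, *holH* is not transcribed.
So HolH is not produced.
Quinate is absent, so KosL is inactive.
Required activator KosL is absent, so *nerN* is not transcribed.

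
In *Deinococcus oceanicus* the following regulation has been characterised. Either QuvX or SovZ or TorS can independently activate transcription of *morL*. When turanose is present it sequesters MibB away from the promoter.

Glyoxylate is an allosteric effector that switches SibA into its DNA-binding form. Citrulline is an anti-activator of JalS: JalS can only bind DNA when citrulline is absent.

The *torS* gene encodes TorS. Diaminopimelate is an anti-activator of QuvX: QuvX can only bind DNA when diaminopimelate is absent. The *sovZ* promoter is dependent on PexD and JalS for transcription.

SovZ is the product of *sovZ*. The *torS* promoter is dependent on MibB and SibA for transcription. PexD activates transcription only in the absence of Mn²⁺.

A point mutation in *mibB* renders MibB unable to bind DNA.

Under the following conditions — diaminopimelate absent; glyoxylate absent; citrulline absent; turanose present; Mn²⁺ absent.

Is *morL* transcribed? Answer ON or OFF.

ON

Diaminopimelate is absent, so QuvX is active.
Mn²⁺ is absent, so PexD is active.
Citrulline is absent, so JalS is active.
No repressor is bound and PexD and JalS are active, so *sovZ* is transcribed.
So SovZ is produced and active.
MibB is non-functional in this strain, so it has no effect.
Glyoxylate is absent, so SibA is inactive.
Required activator MibB is absent, so *torS* is not transcribed.
So TorS is not produced.
Activator QuvX is present, so *morL* is transcribed.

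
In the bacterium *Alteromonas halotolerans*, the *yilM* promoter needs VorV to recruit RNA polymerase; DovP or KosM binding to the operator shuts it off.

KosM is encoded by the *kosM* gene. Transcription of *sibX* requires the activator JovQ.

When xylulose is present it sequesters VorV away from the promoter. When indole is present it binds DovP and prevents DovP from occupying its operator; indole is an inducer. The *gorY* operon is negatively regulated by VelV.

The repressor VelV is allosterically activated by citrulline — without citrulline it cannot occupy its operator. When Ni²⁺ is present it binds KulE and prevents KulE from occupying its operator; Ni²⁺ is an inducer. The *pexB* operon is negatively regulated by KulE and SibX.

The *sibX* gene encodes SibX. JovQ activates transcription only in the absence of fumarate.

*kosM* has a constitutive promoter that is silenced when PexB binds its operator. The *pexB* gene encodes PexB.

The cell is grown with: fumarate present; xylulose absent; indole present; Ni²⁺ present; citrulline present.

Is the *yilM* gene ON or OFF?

ON

Indole is present, so DovP is inactive.
Ni²⁺ is present, so KulE is inactive.
Fumarate is present, so JovQ is inactive.
Required activator JovQ is absent, so *sibX* is not transcribed.
So SibX is not produced.
With no repressor bound, *pexB* is transcribed.
So PexB is produced and active.
With repressor PexB bound, *kosM* is not transcribed.
So KosM is not produced.
Xylulose is absent, so VorV is active.
No repressor is bound and VorV is active, so *yilM* is transcribed.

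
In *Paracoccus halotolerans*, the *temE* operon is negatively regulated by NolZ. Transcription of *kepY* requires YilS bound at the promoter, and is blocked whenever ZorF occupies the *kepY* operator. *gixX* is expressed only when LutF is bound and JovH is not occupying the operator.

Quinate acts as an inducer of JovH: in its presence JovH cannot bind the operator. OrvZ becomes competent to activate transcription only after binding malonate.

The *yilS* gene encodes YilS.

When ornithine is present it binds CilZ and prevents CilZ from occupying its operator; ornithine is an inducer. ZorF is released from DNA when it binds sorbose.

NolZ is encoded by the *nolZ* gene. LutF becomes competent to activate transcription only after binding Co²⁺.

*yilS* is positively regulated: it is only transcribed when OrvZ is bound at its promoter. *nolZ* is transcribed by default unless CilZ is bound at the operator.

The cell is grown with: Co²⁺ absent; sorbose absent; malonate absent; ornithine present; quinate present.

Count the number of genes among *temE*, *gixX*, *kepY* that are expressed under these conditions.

Ornithine is present, so CilZ is inactive.
With no repressor bound, *nolZ* is transcribed.
So NolZ is produced and active.
With repressor NolZ bound, *temE* is not transcribed.
→ *temE* is OFF.
Quinate is present, so JovH is inactive.
Co²⁺ is absent, so LutF is inactive.
Required activator LutF is absent, so *gixX* is not transcribed.
→ *gixX* is OFF.
Malonate is absent, so OrvZ is inactive.
Required activator OrvZ is absent, so *yilS* is not transcribed.
So YilS is not produced.
Sorbose is absent, so ZorF is active.
With repressor ZorF bound, *kepY* is not transcribed.
→ *kepY* is OFF.
0 of the 3 genes are transcribed.

0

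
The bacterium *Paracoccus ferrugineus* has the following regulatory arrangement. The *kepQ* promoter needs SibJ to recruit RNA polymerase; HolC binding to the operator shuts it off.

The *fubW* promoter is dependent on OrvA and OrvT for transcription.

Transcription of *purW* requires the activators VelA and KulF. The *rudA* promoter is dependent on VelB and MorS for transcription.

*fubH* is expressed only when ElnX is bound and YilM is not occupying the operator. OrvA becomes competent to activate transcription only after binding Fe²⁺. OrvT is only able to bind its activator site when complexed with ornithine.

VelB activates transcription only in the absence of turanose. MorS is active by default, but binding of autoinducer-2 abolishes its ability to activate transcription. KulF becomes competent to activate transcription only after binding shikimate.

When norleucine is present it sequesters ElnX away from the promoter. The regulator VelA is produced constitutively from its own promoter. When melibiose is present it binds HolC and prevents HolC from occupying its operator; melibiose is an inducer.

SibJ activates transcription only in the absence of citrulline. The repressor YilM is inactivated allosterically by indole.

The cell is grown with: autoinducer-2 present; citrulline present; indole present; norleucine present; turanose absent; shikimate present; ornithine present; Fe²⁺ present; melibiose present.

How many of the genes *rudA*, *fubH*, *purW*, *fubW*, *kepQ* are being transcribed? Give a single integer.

2

Turanose is absent, so VelB is active.
Autoinducer-2 is present, so MorS is inactive.
Required activator MorS is absent, so *rudA* is not transcribed.
→ *rudA* is OFF.
Norleucine is present, so ElnX is inactive.
Indole is present, so YilM is inactive.
Required activator ElnX is absent, so *fubH* is not transcribed.
→ *fubH* is OFF.
VelA is produced constitutively and is active.
Shikimate is present, so KulF is active.
No repressor is bound and VelA and KulF are active, so *purW* is transcribed.
→ *purW* is ON.
Fe²⁺ is present, so OrvA is active.
Ornithine is present, so OrvT is active.
No repressor is bound and OrvA and OrvT are active, so *fubW* is transcribed.
→ *fubW* is ON.
Melibiose is present, so HolC is inactive.
Citrulline is present, so SibJ is inactive.
Required activator SibJ is absent, so *kepQ* is not transcribed.
→ *kepQ* is OFF.
2 of the 5 genes are transcribed.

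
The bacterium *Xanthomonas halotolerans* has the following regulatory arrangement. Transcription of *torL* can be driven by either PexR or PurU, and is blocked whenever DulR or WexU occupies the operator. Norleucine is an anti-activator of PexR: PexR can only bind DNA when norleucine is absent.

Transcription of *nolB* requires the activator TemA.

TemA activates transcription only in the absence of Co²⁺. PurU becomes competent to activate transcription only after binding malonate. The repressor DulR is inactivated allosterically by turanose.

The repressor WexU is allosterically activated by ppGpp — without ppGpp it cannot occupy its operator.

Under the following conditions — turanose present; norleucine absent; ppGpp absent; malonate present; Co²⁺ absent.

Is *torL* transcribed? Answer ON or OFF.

ON

Turanose is present, so DulR is inactive.
ppGpp is absent, so WexU is inactive.
Norleucine is absent, so PexR is active.
Malonate is present, so PurU is active.
Activator PexR is present, so *torL* is transcribed.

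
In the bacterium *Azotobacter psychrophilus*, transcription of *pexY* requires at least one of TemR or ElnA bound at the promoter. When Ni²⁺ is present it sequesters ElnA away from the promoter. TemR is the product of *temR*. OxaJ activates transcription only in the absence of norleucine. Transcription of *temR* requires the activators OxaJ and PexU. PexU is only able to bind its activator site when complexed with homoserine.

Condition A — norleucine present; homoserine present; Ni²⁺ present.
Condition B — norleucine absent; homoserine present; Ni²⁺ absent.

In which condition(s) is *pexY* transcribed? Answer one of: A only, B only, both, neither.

Condition A:
Norleucine is present, so OxaJ is inactive.
Homoserine is present, so PexU is active.
Required activator OxaJ is absent, so *temR* is not transcribed.
So TemR is not produced.
Ni²⁺ is present, so ElnA is inactive.
No activator is available at the *pexY* promoter, so *pexY* is not transcribed.
→ *pexY* is OFF in A.
Condition B:
Norleucine is absent, so OxaJ is active.
Homoserine is present, so PexU is active.
No repressor is bound and OxaJ and PexU are active, so *temR* is transcribed.
So TemR is produced and active.
Ni²⁺ is absent, so ElnA is active.
Activator TemR is present, so *pexY* is transcribed.
→ *pexY* is ON in B.

B only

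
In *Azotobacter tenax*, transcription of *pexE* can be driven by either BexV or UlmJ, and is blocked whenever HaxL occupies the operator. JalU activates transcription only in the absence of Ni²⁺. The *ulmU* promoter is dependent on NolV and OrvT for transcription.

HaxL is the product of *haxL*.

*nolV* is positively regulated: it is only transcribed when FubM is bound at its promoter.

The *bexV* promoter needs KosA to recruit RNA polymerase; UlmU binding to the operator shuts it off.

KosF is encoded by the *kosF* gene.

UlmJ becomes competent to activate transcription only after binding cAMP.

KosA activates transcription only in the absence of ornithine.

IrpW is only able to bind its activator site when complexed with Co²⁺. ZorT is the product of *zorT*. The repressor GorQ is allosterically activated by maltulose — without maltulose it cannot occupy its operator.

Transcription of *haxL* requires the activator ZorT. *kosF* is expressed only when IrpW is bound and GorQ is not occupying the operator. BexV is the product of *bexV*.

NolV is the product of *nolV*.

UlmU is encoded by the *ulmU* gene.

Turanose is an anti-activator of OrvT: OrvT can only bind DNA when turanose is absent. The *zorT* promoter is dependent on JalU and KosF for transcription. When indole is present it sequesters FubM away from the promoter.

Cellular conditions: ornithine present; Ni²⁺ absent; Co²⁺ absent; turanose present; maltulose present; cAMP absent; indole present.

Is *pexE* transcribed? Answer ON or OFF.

OFF

Ornithine is present, so KosA is inactive.
Indole is present, so FubM is inactive.
Required activator FubM is absent, so *nolV* is not transcribed.
So NolV is not produced.
Turanose is present, so OrvT is inactive.
Required activator NolV is absent, so *ulmU* is not transcribed.
So UlmU is not produced.
Required activator KosA is absent, so *bexV* is not transcribed.
So BexV is not produced.
cAMP is absent, so UlmJ is inactive.
Ni²⁺ is absent, so JalU is active.
Maltulose is present, so GorQ is active.
Co²⁺ is absent, so IrpW is inactive.
With repressor GorQ bound, *kosF* is not transcribed.
So KosF is not produced.
Required activator KosF is absent, so *zorT* is not transcribed.
So ZorT is not produced.
Required activator ZorT is absent, so *haxL* is not transcribed.
So HaxL is not produced.
No activator is available at the *pexE* promoter, so *pexE* is not transcribed.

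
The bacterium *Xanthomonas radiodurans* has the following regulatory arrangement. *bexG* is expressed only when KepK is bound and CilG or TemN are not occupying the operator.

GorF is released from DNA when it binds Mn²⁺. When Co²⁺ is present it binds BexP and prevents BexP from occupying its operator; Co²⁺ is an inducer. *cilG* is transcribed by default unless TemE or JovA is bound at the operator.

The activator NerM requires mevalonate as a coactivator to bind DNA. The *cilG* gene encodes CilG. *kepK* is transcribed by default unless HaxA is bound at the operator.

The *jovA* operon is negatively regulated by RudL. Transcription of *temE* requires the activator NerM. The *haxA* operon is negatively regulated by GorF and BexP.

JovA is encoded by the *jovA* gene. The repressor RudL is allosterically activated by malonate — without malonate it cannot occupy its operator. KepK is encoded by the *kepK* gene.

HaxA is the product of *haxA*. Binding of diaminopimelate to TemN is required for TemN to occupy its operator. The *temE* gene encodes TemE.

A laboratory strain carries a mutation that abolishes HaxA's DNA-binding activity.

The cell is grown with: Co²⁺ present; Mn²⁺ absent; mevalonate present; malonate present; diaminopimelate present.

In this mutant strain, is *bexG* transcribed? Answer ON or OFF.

OFF

Mevalonate is present, so NerM is active.
No repressor is bound and NerM is active, so *temE* is transcribed.
So TemE is produced and active.
Malonate is present, so RudL is active.
With repressor RudL bound, *jovA* is not transcribed.
So JovA is not produced.
With repressor TemE bound, *cilG* is not transcribed.
So CilG is not produced.
Diaminopimelate is present, so TemN is active.
HaxA is non-functional in this strain, so it has no effect.
With no repressor bound, *kepK* is transcribed.
So KepK is produced and active.
With repressor TemN bound, *bexG* is not transcribed.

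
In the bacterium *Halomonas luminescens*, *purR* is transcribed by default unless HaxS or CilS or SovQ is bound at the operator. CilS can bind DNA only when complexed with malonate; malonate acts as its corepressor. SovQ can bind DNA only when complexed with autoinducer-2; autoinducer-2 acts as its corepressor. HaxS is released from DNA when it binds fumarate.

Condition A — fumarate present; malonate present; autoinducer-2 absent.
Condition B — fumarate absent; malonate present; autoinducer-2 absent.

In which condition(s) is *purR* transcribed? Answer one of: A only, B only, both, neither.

Condition A:
Fumarate is present, so HaxS is inactive.
Malonate is present, so CilS is active.
Autoinducer-2 is absent, so SovQ is inactive.
With repressor CilS bound, *purR* is not transcribed.
→ *purR* is OFF in A.
Condition B:
Fumarate is absent, so HaxS is active.
Malonate is present, so CilS is active.
Autoinducer-2 is absent, so SovQ is inactive.
With repressor HaxS bound, *purR* is not transcribed.
→ *purR* is OFF in B.

neither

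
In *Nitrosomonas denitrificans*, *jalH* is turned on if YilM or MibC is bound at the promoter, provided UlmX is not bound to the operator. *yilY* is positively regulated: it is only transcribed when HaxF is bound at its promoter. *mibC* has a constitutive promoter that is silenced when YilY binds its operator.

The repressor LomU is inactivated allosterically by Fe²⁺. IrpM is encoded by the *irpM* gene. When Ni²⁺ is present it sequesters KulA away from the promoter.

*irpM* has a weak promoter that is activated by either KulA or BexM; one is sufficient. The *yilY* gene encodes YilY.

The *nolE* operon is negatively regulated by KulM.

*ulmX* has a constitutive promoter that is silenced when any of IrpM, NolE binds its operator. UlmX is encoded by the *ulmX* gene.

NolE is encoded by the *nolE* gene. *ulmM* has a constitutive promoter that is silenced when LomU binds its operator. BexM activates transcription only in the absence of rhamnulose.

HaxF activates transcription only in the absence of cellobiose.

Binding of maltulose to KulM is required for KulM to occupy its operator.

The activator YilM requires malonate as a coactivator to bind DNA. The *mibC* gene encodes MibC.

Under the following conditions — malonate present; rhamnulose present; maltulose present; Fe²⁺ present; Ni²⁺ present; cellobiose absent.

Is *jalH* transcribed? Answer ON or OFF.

OFF

Malonate is present, so YilM is active.
Ni²⁺ is present, so KulA is inactive.
Rhamnulose is present, so BexM is inactive.
No activator is available at the *irpM* promoter, so *irpM* is not transcribed.
So IrpM is not produced.
Maltulose is present, so KulM is active.
With repressor KulM bound, *nolE* is not transcribed.
So NolE is not produced.
With no repressor bound, *ulmX* is transcribed.
So UlmX is produced and active.
Cellobiose is absent, so HaxF is active.
No repressor is bound and HaxF is active, so *yilY* is transcribed.
So YilY is produced and active.
With repressor YilY bound, *mibC* is not transcribed.
So MibC is not produced.
With repressor UlmX bound, *jalH* is not transcribed.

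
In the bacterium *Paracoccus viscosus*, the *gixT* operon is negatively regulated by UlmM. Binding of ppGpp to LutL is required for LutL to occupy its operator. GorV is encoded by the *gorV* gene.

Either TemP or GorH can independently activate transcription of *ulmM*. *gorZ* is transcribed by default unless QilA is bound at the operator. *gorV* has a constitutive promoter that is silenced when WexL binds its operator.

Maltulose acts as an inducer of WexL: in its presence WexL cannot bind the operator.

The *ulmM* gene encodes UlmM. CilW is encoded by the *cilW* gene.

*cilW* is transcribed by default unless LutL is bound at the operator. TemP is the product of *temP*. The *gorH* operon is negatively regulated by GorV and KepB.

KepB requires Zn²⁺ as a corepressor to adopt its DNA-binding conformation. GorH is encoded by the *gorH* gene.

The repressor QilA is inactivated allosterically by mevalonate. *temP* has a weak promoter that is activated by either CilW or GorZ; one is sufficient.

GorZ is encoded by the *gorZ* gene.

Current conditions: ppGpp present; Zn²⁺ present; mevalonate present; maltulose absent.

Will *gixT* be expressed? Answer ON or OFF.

OFF

ppGpp is present, so LutL is active.
With repressor LutL bound, *cilW* is not transcribed.
So CilW is not produced.
Mevalonate is present, so QilA is inactive.
With no repressor bound, *gorZ* is transcribed.
So GorZ is produced and active.
Activator GorZ is present, so *temP* is transcribed.
So TemP is produced and active.
Maltulose is absent, so WexL is active.
With repressor WexL bound, *gorV* is not transcribed.
So GorV is not produced.
Zn²⁺ is present, so KepB is active.
With repressor KepB bound, *gorH* is not transcribed.
So GorH is not produced.
Activator TemP is present, so *ulmM* is transcribed.
So UlmM is produced and active.
With repressor UlmM bound, *gixT* is not transcribed.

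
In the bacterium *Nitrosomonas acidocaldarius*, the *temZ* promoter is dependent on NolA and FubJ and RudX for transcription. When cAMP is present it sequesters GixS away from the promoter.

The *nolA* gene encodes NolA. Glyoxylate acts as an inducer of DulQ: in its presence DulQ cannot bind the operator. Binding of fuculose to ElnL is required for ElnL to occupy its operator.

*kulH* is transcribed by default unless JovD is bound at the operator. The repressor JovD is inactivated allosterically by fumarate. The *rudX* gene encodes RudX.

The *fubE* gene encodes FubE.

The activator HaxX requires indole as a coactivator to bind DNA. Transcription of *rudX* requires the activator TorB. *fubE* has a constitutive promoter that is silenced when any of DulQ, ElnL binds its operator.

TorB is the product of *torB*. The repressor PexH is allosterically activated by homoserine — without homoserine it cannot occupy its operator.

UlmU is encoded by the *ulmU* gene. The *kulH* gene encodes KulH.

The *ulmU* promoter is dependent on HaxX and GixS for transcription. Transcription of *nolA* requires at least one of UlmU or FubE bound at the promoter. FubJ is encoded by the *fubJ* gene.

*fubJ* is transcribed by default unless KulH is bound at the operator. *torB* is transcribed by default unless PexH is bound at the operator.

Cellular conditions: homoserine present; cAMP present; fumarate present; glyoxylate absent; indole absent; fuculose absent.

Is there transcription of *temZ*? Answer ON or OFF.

Indole is absent, so HaxX is inactive.
cAMP is present, so GixS is inactive.
Required activator HaxX is absent, so *ulmU* is not transcribed.
So UlmU is not produced.
Glyoxylate is absent, so DulQ is active.
Fuculose is absent, so ElnL is inactive.
With repressor DulQ bound, *fubE* is not transcribed.
So FubE is not produced.
No activator is available at the *nolA* promoter, so *nolA* is not transcribed.
So NolA is not produced.
Fumarate is present, so JovD is inactive.
With no repressor bound, *kulH* is transcribed.
So KulH is produced and active.
With repressor KulH bound, *fubJ* is not transcribed.
So FubJ is not produced.
Homoserine is present, so PexH is active.
With repressor PexH bound, *torB* is not transcribed.
So TorB is not produced.
Required activator TorB is absent, so *rudX* is not transcribed.
So RudX is not produced.
Required activator NolA is absent, so *temZ* is not transcribed.

OFF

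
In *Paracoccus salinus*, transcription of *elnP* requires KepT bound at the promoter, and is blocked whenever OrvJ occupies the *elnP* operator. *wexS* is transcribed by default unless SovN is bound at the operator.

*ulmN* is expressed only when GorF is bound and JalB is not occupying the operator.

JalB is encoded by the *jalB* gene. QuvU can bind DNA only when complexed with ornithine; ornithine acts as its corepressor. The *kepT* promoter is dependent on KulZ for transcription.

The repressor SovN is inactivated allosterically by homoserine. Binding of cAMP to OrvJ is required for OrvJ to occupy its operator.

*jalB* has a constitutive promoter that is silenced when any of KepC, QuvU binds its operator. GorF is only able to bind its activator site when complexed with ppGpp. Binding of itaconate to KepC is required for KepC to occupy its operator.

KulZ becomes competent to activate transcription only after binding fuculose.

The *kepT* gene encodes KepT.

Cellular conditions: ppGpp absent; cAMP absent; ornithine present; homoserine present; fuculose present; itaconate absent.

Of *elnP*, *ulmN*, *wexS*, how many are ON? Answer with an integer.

Fuculose is present, so KulZ is active.
No repressor is bound and KulZ is active, so *kepT* is transcribed.
So KepT is produced and active.
cAMP is absent, so OrvJ is inactive.
No repressor is bound and KepT is active, so *elnP* is transcribed.
→ *elnP* is ON.
ppGpp is absent, so GorF is inactive.
Itaconate is absent, so KepC is inactive.
Ornithine is present, so QuvU is active.
With repressor QuvU bound, *jalB* is not transcribed.
So JalB is not produced.
Required activator GorF is absent, so *ulmN* is not transcribed.
→ *ulmN* is OFF.
Homoserine is present, so SovN is inactive.
With no repressor bound, *wexS* is transcribed.
→ *wexS* is ON.
2 of the 3 genes are transcribed.

2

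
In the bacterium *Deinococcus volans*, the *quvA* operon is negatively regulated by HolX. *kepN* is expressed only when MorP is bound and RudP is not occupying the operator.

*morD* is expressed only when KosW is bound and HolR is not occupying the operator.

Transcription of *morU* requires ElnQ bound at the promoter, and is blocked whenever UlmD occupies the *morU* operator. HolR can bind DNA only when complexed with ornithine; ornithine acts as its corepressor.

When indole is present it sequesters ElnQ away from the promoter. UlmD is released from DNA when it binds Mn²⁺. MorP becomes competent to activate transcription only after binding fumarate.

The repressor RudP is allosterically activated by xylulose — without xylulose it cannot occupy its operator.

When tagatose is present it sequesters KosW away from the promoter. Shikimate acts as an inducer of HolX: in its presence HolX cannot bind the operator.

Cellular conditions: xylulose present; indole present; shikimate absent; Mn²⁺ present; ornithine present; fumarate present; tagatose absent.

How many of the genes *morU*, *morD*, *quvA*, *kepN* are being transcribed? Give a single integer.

0

Indole is present, so ElnQ is inactive.
Mn²⁺ is present, so UlmD is inactive.
Required activator ElnQ is absent, so *morU* is not transcribed.
→ *morU* is OFF.
Ornithine is present, so HolR is active.
Tagatose is absent, so KosW is active.
With repressor HolR bound, *morD* is not transcribed.
→ *morD* is OFF.
Shikimate is absent, so HolX is active.
With repressor HolX bound, *quvA* is not transcribed.
→ *quvA* is OFF.
Xylulose is present, so RudP is active.
Fumarate is present, so MorP is active.
With repressor RudP bound, *kepN* is not transcribed.
→ *kepN* is OFF.
0 of the 4 genes are transcribed.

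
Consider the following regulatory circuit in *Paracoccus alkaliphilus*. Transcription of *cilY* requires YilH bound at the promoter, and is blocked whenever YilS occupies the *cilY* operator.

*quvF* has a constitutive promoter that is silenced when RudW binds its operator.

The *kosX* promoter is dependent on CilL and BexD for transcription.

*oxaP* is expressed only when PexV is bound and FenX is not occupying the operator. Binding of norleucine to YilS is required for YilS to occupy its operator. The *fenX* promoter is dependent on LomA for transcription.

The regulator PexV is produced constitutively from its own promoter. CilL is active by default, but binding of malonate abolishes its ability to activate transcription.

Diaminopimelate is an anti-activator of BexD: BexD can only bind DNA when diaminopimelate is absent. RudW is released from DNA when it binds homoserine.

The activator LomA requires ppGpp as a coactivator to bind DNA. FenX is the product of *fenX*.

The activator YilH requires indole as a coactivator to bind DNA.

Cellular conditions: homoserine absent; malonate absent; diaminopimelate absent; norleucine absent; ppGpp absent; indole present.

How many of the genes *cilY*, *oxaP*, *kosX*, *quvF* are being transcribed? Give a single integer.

3

Norleucine is absent, so YilS is inactive.
Indole is present, so YilH is active.
No repressor is bound and YilH is active, so *cilY* is transcribed.
→ *cilY* is ON.
PexV is produced constitutively and is active.
ppGpp is absent, so LomA is inactive.
Required activator LomA is absent, so *fenX* is not transcribed.
So FenX is not produced.
No repressor is bound and PexV is active, so *oxaP* is transcribed.
→ *oxaP* is ON.
Malonate is absent, so CilL is active.
Diaminopimelate is absent, so BexD is active.
No repressor is bound and CilL and BexD are active, so *kosX* is transcribed.
→ *kosX* is ON.
Homoserine is absent, so RudW is active.
With repressor RudW bound, *quvF* is not transcribed.
→ *quvF* is OFF.
3 of the 4 genes are transcribed.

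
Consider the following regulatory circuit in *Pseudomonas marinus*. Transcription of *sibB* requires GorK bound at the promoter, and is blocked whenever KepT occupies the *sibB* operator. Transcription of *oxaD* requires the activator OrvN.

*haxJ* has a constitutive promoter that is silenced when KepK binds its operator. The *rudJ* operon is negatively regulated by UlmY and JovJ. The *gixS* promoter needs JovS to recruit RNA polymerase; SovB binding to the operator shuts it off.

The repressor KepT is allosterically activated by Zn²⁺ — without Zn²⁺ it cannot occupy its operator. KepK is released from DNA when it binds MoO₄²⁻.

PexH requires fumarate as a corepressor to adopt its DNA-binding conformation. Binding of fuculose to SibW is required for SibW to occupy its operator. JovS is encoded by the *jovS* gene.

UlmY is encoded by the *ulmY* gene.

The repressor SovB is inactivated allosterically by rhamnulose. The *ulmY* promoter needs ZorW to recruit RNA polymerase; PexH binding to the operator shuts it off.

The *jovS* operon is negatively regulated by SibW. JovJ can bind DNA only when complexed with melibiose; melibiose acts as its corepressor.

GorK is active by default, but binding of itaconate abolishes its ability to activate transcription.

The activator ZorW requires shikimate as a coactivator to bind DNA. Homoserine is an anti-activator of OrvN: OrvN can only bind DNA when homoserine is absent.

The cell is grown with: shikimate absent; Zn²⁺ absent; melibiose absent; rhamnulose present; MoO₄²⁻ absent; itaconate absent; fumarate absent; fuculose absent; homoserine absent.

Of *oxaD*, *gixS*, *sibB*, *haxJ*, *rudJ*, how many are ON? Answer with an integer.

Homoserine is absent, so OrvN is active.
No repressor is bound and OrvN is active, so *oxaD* is transcribed.
→ *oxaD* is ON.
Rhamnulose is present, so SovB is inactive.
Fuculose is absent, so SibW is inactive.
With no repressor bound, *jovS* is transcribed.
So JovS is produced and active.
No repressor is bound and JovS is active, so *gixS* is transcribed.
→ *gixS* is ON.
Itaconate is absent, so GorK is active.
Zn²⁺ is absent, so KepT is inactive.
No repressor is bound and GorK is active, so *sibB* is transcribed.
→ *sibB* is ON.
MoO₄²⁻ is absent, so KepK is active.
With repressor KepK bound, *haxJ* is not transcribed.
→ *haxJ* is OFF.
Shikimate is absent, so ZorW is inactive.
Fumarate is absent, so PexH is inactive.
Required activator ZorW is absent, so *ulmY* is not transcribed.
So UlmY is not produced.
Melibiose is absent, so JovJ is inactive.
With no repressor bound, *rudJ* is transcribed.
→ *rudJ* is ON.
4 of the 5 genes are transcribed.

4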